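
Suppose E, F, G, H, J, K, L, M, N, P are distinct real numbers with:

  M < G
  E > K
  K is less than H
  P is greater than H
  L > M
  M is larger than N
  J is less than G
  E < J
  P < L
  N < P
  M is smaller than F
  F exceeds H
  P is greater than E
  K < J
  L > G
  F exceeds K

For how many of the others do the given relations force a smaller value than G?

Directly below G: M, J.
One step further: K, N, E (5 so far).
Nothing else is reachable below G; 5 in all.

5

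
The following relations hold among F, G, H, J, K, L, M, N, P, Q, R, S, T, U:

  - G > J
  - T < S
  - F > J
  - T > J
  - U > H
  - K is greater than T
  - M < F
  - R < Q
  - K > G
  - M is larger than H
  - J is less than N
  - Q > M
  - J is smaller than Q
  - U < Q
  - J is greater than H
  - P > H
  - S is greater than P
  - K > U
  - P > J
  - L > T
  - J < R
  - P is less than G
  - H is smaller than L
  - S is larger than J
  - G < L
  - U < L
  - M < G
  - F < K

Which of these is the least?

H

J is not least since H < J; R is not least since J < R; M is not least since H < M; T is not least since J < T; F is not least since J < F; U is not least since H < U; P is not least since H < P; G is not least since J < G; K is not least since T < K; L is not least since H < L; N is not least since J < N; Q is not least since U < Q; S is not least since P < S.
Only H has nothing below it, so H is the least.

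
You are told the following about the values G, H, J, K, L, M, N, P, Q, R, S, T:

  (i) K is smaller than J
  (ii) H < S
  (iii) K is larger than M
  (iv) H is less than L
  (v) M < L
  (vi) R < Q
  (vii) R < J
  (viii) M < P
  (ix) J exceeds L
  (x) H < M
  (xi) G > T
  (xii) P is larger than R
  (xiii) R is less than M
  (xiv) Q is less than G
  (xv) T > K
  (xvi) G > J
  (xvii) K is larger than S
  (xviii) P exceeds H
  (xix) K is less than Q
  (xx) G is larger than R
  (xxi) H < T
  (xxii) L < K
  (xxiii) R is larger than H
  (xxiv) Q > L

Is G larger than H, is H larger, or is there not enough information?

G

Link the given pairs in sequence: H < R; R < M; M < L; L < K; K < Q; Q < G.
Chaining these gives H < R < M < L < K < Q < G.
So G is larger.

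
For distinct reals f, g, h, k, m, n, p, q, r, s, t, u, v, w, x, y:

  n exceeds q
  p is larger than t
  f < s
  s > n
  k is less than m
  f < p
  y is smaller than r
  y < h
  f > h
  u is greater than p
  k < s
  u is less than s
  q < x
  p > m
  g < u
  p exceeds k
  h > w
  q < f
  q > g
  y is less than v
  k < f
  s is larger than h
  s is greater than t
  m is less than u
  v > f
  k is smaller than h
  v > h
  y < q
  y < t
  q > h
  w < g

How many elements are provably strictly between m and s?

Chaining upward from m reaches: p, u.
Chaining downward from s reaches: k, y, w, g, t, h, q, f, p, n, u.
Strictly between m and s are those in both lists: p, u — 2 elements.

2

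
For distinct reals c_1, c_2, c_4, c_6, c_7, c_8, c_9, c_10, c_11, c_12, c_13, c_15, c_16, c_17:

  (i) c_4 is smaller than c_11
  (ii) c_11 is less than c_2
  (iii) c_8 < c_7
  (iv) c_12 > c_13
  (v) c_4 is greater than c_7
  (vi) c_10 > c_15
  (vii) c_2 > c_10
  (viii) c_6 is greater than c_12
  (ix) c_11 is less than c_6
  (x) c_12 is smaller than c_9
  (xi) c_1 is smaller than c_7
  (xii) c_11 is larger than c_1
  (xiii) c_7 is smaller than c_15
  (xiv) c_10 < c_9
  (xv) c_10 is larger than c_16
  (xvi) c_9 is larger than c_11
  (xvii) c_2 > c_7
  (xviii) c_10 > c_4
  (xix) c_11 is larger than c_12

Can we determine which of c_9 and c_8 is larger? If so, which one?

c_9

Link the given pairs in sequence: c_8 < c_7; c_7 < c_15; c_15 < c_10; c_10 < c_9.
Together: c_8 < c_7 < c_15 < c_10 < c_9.
So c_9 is larger.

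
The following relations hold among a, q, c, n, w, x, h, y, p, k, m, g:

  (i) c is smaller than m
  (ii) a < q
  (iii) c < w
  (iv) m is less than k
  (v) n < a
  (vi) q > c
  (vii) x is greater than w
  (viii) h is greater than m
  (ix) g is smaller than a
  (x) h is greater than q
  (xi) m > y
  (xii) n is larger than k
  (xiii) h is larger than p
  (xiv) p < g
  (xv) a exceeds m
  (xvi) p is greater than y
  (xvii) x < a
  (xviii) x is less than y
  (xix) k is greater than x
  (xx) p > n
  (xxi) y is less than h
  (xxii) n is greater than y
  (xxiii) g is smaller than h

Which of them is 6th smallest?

The consecutive relations fix a unique order: c < w < x < y < m < k < n < p < g < a < q < h.
The 6th smallest is k.

k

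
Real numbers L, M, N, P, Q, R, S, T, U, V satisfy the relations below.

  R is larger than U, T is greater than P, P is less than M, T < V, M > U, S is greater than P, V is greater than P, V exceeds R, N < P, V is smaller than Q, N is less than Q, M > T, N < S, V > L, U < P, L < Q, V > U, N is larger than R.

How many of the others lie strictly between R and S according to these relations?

2

Chaining upward from R reaches: N, P, T, M, V, Q.
Chaining downward from S reaches: U, N, P.
Strictly between R and S are those in both lists: N, P — 2 elements.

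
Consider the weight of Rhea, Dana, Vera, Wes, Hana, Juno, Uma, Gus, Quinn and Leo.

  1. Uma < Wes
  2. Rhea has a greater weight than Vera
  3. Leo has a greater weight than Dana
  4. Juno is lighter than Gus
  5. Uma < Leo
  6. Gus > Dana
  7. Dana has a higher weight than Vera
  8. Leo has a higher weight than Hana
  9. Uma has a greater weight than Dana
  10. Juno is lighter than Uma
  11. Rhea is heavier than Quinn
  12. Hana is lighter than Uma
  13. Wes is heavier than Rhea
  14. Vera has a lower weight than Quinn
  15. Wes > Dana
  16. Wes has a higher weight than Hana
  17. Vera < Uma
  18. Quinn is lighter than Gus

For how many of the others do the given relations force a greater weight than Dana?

4

The elements the relations force above Dana are Uma, Wes, Gus, Leo — no chain reaches any other.
That is 4.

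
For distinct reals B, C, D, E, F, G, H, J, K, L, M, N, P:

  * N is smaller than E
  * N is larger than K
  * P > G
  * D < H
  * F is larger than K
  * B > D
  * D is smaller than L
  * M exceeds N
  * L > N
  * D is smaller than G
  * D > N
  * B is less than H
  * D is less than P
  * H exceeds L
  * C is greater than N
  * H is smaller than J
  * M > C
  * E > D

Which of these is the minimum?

K

Chaining upward from K: directly above it, N, F; then D, L, C, E, M; then G, B, H, P; then J.
That covers every other element, and nothing is given below K, so K is the minimum.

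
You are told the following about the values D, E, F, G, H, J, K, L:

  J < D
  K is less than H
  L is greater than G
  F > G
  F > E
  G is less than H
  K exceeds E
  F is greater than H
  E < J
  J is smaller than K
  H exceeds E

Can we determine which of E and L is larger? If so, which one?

Following every chain through E: above E we get J, K, H, F, D.
L is not reached, and no chain runs the other way from L to E.
So the given relations leave the order of E and L undetermined.

undetermined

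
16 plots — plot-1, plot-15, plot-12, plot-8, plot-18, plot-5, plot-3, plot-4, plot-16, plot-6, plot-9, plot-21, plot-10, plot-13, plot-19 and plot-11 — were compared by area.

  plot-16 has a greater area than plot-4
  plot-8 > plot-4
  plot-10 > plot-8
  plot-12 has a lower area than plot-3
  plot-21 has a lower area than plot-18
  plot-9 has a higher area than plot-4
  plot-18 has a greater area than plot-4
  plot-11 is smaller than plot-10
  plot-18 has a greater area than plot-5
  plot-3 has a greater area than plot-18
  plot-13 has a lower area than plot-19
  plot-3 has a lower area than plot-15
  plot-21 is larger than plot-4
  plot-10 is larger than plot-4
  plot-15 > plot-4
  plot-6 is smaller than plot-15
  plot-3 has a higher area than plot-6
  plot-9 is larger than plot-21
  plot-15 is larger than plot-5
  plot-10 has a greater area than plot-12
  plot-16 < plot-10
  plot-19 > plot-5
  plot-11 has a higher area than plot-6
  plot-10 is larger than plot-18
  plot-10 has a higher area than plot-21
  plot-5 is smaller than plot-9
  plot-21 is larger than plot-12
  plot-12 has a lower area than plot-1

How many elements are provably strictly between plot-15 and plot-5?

Chaining upward from plot-5 reaches: plot-18, plot-3, plot-10, plot-19, plot-9.
Chaining downward from plot-15 reaches: plot-4, plot-6, plot-12, plot-21, plot-18, plot-3.
Strictly between plot-5 and plot-15 are those in both lists: plot-18, plot-3 — 2 elements.

2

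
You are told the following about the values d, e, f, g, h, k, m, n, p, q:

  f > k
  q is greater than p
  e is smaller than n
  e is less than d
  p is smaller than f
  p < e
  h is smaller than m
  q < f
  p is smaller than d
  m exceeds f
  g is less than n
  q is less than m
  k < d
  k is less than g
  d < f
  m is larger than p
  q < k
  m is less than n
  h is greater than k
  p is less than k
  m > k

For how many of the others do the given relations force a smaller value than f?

5

The elements the relations force below f are p, e, q, k, d — no chain reaches any other.
That is 5.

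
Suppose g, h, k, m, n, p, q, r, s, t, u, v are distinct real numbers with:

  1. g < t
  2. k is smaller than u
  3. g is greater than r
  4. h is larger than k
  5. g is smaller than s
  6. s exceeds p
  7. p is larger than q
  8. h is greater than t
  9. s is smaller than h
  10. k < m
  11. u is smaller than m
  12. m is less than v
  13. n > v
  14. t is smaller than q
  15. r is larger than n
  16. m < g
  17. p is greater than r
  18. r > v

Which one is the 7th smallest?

The consecutive relations fix a unique order: k < u < m < v < n < r < g < t < q < p < s < h.
Counting 7 from the smallest end gives g.

g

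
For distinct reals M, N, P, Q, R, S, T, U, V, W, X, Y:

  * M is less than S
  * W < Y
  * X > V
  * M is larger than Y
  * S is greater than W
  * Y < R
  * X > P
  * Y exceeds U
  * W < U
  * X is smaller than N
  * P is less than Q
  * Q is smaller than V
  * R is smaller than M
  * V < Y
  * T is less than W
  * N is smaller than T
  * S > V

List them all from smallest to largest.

Nothing is placed below P, so it is least; from there P < Q; Q < V; V < X; X < N; N < T; T < W; W < U; U < Y; Y < R; R < M; M < S, each given directly.

P < Q < V < X < N < T < W < U < Y < R < M < S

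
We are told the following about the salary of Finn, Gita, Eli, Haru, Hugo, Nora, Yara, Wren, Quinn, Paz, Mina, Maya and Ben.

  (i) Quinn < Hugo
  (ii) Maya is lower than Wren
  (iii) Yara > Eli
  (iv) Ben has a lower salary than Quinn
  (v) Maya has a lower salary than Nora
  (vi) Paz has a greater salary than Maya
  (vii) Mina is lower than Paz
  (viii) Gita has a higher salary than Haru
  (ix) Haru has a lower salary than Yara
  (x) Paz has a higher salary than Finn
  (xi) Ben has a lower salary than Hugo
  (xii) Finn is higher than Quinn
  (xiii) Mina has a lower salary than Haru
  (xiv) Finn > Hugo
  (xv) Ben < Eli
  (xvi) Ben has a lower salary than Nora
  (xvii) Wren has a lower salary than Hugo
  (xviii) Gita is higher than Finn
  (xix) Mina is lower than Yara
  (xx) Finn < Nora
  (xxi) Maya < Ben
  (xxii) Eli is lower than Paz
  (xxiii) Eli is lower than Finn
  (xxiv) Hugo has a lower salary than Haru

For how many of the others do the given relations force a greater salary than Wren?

7

From Wren the given relations immediately reach Hugo.
From those, Haru, Finn — 3 in total.
From those, Paz, Gita, Nora, Yara — 7 in total.
Nothing else is reachable above Wren; 7 in all.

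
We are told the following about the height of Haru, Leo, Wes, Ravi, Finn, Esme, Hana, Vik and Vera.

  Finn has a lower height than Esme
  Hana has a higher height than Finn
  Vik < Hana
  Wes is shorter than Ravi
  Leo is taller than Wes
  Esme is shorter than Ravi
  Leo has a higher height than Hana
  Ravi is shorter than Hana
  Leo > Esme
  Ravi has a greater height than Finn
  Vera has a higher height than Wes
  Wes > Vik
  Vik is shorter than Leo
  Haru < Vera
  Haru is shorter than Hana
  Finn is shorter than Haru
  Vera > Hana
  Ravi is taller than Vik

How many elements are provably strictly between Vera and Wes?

The relations place Wes below Vera. An element lies strictly between them when it is forced above Wes and also forced below Vera.
Above Wes: {Ravi, Hana, Leo}. Below Vera: {Finn, Esme, Vik, Haru, Ravi, Hana}.
Intersection: {Ravi, Hana} — 2.

2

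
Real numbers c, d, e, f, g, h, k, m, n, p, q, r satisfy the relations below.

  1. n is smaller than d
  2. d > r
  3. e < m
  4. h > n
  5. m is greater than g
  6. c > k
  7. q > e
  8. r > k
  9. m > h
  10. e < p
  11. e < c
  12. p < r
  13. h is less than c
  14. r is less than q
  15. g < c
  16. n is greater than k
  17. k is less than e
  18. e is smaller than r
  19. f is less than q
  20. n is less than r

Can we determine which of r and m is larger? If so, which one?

Following every chain through r: above r we get d, q; below r we get k, n, e, p.
m is not reached, and no chain runs the other way from m to r.
So the given relations leave the order of r and m undetermined.

undetermined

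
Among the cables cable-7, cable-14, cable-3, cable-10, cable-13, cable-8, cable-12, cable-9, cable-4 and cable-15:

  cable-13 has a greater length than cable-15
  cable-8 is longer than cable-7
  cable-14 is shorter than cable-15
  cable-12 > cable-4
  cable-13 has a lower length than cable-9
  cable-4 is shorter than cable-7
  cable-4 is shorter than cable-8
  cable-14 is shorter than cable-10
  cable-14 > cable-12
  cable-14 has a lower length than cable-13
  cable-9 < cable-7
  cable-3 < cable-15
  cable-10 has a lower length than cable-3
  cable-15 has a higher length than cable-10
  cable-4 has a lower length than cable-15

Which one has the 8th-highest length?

cable-14

Piecing the relations together gives one ordering: cable-4 < cable-12 < cable-14 < cable-10 < cable-3 < cable-15 < cable-13 < cable-9 < cable-7 < cable-8.
The 8th largest is cable-14.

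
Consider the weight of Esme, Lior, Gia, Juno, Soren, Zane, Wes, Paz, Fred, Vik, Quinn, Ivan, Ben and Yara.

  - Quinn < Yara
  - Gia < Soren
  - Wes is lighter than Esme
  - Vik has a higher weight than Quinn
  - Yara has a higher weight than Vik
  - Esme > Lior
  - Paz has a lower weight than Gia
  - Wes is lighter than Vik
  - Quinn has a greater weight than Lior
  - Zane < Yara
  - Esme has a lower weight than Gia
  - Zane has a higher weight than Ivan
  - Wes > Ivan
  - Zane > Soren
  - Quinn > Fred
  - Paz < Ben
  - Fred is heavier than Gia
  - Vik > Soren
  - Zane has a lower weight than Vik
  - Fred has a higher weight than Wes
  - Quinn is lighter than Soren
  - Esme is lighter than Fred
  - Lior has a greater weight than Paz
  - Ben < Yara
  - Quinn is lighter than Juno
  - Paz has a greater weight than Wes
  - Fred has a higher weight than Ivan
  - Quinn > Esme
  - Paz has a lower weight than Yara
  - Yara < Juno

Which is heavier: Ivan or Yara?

Ivan < Wes < Paz < Lior < Esme < Gia < Fred < Quinn < Soren < Vik < Yara, by transitivity through Wes, Paz, Lior, Esme, Gia, Fred, Quinn, Soren, Vik.
So Ivan < Yara; Yara is the heavier of the two.

Yara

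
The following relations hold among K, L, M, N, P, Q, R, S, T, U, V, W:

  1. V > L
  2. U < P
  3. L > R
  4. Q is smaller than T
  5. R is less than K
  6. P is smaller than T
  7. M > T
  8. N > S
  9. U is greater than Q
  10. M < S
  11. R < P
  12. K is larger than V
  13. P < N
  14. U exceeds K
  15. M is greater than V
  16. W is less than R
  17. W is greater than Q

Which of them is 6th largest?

U

Chaining the given pairs: Q < W < R < L < V < K < U < P < T < M < S < N.
The 6th largest is U.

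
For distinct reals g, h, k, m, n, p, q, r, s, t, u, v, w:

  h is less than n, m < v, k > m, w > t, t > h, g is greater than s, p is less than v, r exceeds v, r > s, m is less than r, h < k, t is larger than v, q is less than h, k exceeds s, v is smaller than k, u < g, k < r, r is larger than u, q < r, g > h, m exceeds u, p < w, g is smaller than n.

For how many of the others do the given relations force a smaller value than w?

Directly below w: p, t.
One step further: h, v (4 so far).
One step further: m, q (6 so far).
One step further: u (7 so far).
Nothing else is reachable below w; 7 in all.

7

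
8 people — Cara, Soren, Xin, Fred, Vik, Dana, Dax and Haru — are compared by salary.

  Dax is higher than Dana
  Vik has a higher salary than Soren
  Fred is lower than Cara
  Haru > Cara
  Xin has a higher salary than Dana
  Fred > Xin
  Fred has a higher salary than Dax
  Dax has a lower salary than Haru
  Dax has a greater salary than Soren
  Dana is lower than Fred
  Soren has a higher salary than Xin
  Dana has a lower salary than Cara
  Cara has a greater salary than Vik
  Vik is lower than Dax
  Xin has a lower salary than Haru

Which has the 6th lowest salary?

Fred

Chaining the given pairs: Dana < Xin < Soren < Vik < Dax < Fred < Cara < Haru.
The 6th smallest is Fred.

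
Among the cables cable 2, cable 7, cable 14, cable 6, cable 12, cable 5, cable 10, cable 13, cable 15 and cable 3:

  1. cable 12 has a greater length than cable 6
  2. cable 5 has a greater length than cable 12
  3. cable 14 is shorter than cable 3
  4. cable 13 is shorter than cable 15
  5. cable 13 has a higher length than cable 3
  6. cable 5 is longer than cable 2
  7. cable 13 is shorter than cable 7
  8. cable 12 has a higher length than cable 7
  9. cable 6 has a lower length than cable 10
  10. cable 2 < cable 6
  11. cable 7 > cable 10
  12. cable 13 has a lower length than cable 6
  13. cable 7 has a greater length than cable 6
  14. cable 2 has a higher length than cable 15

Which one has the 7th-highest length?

cable 15

Chaining the given pairs: cable 14 < cable 3 < cable 13 < cable 15 < cable 2 < cable 6 < cable 10 < cable 7 < cable 12 < cable 5.
Counting 7 from the largest end gives cable 15.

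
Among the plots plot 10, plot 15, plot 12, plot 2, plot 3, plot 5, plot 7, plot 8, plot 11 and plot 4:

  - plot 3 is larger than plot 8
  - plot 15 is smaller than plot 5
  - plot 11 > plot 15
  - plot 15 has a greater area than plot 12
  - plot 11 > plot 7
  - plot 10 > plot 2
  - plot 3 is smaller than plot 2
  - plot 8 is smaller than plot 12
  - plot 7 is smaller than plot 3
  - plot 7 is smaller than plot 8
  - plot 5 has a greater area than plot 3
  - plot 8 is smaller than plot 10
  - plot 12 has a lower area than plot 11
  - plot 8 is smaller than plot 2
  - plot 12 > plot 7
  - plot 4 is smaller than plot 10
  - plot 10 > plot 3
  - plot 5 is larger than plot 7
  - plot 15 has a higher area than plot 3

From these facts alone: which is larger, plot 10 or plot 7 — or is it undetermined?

plot 7 < plot 8 < plot 3 < plot 2 < plot 10, by transitivity through plot 8, plot 3, plot 2.
So plot 10 is larger.

plot 10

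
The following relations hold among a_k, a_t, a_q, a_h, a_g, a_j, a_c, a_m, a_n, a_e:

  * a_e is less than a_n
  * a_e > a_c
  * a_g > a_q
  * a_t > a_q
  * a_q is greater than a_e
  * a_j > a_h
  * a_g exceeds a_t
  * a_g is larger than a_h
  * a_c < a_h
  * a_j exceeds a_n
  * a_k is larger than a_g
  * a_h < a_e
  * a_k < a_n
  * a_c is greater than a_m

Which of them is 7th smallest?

a_g

The consecutive relations fix a unique order: a_m < a_c < a_h < a_e < a_q < a_t < a_g < a_k < a_n < a_j.
The 7th smallest is a_g.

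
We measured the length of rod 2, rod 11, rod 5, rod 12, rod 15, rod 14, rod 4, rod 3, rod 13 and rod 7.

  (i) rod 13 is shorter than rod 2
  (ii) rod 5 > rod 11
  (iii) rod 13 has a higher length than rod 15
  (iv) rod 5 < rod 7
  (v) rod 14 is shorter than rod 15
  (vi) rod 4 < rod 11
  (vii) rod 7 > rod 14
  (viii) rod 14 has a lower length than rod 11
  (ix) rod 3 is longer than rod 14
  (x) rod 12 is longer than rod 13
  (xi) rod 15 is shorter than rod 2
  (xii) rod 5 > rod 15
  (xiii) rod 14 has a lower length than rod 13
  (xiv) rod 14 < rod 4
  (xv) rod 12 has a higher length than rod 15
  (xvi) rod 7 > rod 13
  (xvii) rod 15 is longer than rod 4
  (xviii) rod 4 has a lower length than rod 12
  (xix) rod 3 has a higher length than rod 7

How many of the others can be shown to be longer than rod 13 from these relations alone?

Directly above rod 13: rod 2, rod 7, rod 12.
One step further: rod 3 (4 so far).
Nothing else is reachable above rod 13; 4 in all.

4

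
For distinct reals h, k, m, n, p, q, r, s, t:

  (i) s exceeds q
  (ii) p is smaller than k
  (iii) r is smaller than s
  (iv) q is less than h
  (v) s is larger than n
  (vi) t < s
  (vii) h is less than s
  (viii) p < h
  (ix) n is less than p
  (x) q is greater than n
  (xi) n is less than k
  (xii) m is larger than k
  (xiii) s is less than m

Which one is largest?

m

Chaining downward from m: directly below it, k, s; then n, r, p, t, q, h.
That covers every other element, and nothing is given above m, so m is the largest.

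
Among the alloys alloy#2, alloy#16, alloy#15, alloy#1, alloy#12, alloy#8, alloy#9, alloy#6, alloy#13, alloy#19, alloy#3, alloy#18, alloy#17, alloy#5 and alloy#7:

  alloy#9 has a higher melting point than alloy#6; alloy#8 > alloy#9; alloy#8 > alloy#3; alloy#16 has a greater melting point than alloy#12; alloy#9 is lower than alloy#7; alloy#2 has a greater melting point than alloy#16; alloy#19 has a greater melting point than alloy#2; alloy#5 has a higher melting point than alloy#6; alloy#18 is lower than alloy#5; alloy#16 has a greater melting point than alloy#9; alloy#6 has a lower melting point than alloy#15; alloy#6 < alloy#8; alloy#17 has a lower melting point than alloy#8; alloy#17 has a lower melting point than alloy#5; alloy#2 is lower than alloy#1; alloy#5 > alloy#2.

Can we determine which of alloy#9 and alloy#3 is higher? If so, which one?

undetermined

Following every chain through alloy#3: above alloy#3 we get alloy#8.
alloy#9 is not reached, and no chain runs the other way from alloy#9 to alloy#3.
So the given relations leave the order of alloy#3 and alloy#9 undetermined.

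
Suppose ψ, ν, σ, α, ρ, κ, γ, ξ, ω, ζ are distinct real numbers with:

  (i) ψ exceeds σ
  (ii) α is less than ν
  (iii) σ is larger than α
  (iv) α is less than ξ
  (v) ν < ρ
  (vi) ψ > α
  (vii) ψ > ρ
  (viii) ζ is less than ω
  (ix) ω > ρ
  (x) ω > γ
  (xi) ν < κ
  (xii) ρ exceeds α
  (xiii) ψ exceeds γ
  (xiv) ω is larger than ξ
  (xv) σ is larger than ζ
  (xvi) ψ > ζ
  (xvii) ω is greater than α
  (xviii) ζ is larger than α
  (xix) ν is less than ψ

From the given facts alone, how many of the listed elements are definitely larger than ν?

4

Directly above ν: ρ, ψ, κ.
One step further: ω (4 so far).
No other element is forced above ν by the given relations, so the count is 4.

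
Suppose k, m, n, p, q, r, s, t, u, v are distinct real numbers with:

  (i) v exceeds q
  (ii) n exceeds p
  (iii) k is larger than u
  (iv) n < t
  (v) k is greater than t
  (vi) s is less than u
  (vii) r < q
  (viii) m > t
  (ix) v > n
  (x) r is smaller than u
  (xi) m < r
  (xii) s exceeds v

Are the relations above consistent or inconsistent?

consistent

Every relation is compatible with p < n < t < m < r < q < v < s < u < k; the set is consistent.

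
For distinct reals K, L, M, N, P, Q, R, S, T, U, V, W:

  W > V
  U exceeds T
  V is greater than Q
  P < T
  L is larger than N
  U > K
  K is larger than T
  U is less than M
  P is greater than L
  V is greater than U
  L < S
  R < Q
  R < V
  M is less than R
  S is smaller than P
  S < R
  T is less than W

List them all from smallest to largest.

N < L < S < P < T < K < U < M < R < Q < V < W

Each adjacent pair is fixed by a given relation: N < L; L < S; S < P; P < T; T < K; K < U; U < M; M < R; R < Q; Q < V; V < W. Chaining them end to end gives the full order.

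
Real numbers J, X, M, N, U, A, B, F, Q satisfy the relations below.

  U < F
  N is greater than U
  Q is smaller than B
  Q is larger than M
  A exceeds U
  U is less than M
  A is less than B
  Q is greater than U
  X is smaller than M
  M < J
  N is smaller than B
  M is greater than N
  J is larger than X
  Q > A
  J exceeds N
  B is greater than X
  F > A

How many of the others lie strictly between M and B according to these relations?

1

The relations place M below B. An element lies strictly between them when it is forced above M and also forced below B.
Above M: {Q, J}. Below B: {X, U, N, A, Q}.
Intersection: {Q} — 1.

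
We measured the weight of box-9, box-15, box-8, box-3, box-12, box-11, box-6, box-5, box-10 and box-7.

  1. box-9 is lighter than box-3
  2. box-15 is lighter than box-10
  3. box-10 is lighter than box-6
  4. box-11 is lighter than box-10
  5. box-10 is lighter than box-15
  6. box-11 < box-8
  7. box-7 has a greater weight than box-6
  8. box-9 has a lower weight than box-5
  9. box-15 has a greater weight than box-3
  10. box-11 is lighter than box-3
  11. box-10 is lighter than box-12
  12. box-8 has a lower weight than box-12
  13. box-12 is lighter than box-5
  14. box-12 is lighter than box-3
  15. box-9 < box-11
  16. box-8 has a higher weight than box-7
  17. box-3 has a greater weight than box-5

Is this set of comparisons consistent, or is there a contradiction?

inconsistent

Chaining the given relations yields box-10 < box-6 < box-7 < box-8 < box-12 < box-5 < box-3 < box-15, so box-10 < box-15. But one relation states box-15 < box-10. These cannot both hold.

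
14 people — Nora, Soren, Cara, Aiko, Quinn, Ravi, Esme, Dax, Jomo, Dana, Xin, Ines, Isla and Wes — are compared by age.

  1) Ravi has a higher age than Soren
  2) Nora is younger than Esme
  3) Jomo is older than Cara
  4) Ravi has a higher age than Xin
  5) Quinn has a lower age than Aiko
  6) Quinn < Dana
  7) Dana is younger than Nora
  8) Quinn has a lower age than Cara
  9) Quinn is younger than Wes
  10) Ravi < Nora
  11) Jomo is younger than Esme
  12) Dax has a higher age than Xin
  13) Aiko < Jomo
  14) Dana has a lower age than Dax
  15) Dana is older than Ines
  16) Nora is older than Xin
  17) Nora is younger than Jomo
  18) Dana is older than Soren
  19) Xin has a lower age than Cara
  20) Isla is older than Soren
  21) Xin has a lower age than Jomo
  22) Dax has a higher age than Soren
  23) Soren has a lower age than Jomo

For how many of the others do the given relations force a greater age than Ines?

5

The elements the relations force above Ines are Dana, Dax, Nora, Jomo, Esme — no chain reaches any other.
That is 5.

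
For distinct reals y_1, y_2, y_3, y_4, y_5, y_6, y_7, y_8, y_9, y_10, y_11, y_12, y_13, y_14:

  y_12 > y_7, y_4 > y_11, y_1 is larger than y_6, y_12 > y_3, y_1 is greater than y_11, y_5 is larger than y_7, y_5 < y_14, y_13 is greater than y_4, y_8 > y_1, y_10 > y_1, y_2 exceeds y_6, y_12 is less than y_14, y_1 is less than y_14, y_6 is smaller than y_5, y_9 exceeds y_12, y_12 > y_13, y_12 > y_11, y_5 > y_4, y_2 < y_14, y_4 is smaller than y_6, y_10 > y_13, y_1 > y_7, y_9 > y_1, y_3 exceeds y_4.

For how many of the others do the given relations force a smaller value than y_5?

4

From y_5 the given relations immediately reach y_7, y_4, y_6.
From those, y_11 — 4 in total.
Nothing else is reachable below y_5; 4 in all.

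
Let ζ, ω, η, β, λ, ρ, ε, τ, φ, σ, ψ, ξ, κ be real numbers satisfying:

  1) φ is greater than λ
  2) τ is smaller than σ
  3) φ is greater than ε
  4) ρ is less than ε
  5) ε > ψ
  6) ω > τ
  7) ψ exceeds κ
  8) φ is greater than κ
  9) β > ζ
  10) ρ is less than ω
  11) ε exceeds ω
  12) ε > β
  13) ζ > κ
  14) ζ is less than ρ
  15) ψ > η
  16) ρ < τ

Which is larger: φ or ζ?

ζ < ρ and ρ < τ give ζ < τ.
With τ < ω: ζ < ρ < τ < ω.
With ω < ε: ζ < ρ < τ < ω < ε.
Then ε < φ extends the chain to φ.
So ζ < φ; φ is the larger of the two.

φ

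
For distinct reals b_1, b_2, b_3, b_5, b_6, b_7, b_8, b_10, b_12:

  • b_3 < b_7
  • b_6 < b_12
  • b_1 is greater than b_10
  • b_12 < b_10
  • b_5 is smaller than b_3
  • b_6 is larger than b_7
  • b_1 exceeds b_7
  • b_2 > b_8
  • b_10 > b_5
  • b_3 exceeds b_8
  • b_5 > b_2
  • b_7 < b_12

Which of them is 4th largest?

Chaining the given pairs: b_8 < b_2 < b_5 < b_3 < b_7 < b_6 < b_12 < b_10 < b_1.
Counting 4 from the largest end gives b_6.

b_6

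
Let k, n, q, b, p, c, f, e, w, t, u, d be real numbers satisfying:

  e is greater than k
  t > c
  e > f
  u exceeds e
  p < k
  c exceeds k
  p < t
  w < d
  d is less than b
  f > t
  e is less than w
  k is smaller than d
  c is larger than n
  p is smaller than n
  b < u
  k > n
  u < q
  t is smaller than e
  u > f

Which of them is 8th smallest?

The consecutive relations fix a unique order: p < n < k < c < t < f < e < w < d < b < u < q.
The 8th smallest is w.

w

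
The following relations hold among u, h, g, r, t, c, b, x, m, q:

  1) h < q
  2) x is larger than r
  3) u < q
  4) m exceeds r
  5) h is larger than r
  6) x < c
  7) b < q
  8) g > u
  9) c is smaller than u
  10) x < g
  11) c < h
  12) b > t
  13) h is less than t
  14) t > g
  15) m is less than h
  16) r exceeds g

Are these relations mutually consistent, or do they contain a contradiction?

Chaining the given relations yields x < c < u < g < r, so x < r. But one relation states r < x. These cannot both hold.

inconsistent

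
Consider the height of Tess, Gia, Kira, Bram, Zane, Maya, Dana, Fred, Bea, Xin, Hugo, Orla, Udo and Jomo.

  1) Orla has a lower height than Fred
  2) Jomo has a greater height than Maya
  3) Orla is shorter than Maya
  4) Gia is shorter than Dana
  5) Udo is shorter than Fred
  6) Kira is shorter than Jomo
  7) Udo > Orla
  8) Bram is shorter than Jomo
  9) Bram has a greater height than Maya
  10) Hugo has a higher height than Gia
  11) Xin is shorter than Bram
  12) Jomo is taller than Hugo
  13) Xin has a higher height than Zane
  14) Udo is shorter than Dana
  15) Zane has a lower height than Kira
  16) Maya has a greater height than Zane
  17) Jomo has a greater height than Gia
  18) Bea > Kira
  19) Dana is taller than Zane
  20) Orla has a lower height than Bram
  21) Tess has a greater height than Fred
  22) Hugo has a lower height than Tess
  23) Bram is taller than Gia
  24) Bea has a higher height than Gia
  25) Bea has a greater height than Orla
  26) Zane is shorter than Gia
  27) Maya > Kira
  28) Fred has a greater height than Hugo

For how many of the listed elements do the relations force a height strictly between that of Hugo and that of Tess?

Chaining upward from Hugo reaches: Fred, Jomo.
Chaining downward from Tess reaches: Zane, Gia, Orla, Udo, Fred.
Strictly between Hugo and Tess are those in both lists: Fred — 1 element.

1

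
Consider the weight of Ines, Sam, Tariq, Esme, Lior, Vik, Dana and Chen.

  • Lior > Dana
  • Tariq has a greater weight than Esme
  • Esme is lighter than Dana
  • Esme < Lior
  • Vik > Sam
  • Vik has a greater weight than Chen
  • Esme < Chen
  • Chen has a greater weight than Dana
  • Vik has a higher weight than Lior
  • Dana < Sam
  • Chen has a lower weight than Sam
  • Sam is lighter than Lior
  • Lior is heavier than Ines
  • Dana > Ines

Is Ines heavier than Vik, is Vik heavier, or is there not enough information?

Vik

Link the given pairs in sequence: Ines < Dana; Dana < Chen; Chen < Sam; Sam < Lior; Lior < Vik.
Together: Ines < Dana < Chen < Sam < Lior < Vik.
So Vik is heavier.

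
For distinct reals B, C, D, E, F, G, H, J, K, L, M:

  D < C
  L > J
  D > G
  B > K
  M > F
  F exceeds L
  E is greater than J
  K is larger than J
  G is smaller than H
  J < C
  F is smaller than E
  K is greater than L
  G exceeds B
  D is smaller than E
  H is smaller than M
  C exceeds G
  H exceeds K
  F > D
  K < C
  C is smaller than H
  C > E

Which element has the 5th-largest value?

F

The consecutive relations fix a unique order: J < L < K < B < G < D < F < E < C < H < M.
The 5th largest is F.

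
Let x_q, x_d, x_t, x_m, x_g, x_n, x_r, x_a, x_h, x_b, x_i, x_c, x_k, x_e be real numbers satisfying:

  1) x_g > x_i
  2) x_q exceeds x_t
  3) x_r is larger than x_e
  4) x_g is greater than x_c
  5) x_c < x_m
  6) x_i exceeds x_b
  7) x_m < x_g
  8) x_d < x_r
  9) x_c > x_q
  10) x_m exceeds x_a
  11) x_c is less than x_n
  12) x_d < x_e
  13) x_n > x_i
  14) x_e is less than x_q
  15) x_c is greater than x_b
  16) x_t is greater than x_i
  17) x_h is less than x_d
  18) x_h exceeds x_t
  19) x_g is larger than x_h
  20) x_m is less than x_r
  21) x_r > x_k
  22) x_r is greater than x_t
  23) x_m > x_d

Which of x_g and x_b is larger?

x_g

The relevant relations are x_b < x_i; x_i < x_t; x_t < x_h; x_h < x_d; x_d < x_e; x_e < x_q; x_q < x_c; x_c < x_m; x_m < x_g.
Together: x_b < x_i < x_t < x_h < x_d < x_e < x_q < x_c < x_m < x_g.
So x_b < x_g; x_g is the larger of the two.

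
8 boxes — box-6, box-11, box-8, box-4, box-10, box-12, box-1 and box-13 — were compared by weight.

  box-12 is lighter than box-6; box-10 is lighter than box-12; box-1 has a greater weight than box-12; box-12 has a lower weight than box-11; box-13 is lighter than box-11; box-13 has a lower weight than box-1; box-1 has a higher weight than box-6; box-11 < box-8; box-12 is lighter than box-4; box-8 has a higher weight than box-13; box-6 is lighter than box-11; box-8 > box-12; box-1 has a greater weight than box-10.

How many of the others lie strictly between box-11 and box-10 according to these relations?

2

Chaining upward from box-10 reaches: box-12, box-6, box-4, box-8, box-1.
Chaining downward from box-11 reaches: box-13, box-12, box-6.
Strictly between box-10 and box-11 are those in both lists: box-12, box-6 — 2 elements.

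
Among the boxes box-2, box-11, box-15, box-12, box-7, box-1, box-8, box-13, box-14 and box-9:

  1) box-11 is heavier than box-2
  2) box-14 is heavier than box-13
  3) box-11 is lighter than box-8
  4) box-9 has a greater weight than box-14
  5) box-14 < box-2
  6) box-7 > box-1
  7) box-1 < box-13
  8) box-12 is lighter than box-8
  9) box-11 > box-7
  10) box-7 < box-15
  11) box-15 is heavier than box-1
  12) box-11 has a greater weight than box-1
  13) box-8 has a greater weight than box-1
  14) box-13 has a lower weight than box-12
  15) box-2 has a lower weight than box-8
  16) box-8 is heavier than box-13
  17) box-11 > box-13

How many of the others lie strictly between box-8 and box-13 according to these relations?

4

Chaining upward from box-13 reaches: box-14, box-2, box-11, box-12, box-9.
Chaining downward from box-8 reaches: box-1, box-7, box-14, box-2, box-11, box-12.
Strictly between box-13 and box-8 are those in both lists: box-14, box-2, box-11, box-12 — 4 elements.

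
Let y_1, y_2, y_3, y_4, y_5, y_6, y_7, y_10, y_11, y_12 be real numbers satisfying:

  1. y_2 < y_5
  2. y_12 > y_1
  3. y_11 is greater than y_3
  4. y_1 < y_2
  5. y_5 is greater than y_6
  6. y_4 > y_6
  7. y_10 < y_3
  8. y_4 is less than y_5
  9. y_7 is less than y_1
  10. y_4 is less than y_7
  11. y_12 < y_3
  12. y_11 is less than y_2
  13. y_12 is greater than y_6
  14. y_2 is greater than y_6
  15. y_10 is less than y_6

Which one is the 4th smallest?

y_7

Chaining the given pairs: y_10 < y_6 < y_4 < y_7 < y_1 < y_12 < y_3 < y_11 < y_2 < y_5.
The 4th smallest is y_7.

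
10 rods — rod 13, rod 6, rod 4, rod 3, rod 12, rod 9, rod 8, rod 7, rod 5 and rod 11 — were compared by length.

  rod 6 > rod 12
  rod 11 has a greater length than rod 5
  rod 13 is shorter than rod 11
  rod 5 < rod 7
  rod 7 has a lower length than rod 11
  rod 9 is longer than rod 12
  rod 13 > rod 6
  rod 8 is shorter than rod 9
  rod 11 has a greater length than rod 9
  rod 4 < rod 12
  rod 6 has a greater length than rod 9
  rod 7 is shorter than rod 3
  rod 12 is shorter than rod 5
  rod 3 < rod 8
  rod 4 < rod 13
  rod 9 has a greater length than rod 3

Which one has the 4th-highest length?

Chaining the given pairs: rod 4 < rod 12 < rod 5 < rod 7 < rod 3 < rod 8 < rod 9 < rod 6 < rod 13 < rod 11.
The 4th largest is rod 9.

rod 9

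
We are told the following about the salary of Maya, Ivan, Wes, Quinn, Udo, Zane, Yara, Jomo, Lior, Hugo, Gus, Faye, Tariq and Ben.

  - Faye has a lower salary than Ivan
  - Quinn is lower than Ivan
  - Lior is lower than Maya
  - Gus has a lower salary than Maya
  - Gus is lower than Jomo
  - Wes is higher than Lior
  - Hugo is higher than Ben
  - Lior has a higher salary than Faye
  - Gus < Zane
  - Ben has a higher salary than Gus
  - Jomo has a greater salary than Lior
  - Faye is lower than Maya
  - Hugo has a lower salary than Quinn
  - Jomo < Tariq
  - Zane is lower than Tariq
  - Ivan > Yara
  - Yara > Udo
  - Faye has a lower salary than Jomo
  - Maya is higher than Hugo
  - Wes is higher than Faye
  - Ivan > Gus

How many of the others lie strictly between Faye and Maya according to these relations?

The relations place Faye below Maya. An element lies strictly between them when it is forced above Faye and also forced below Maya.
Above Faye: {Lior, Jomo, Tariq, Wes, Ivan}. Below Maya: {Gus, Ben, Lior, Hugo}.
Intersection: {Lior} — 1.

1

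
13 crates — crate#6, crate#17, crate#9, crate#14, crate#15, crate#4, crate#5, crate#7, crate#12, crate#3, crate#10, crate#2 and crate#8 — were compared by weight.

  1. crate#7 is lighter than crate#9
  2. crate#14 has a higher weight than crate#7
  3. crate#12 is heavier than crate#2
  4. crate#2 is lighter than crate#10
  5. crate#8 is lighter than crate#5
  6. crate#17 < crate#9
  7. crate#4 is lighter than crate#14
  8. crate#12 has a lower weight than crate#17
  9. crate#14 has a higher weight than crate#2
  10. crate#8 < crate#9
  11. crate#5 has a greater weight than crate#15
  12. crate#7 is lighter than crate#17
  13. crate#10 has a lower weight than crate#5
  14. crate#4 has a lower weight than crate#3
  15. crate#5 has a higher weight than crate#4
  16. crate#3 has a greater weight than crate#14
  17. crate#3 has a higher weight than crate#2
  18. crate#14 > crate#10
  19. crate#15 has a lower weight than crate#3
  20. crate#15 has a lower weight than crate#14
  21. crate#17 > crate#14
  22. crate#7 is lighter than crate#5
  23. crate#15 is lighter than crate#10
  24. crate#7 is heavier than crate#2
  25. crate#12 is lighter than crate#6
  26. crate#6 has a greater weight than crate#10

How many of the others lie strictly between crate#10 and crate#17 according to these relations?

1

Chaining upward from crate#10 reaches: crate#14, crate#3, crate#5, crate#9, crate#6.
Chaining downward from crate#17 reaches: crate#2, crate#4, crate#15, crate#12, crate#7, crate#14.
Strictly between crate#10 and crate#17 are those in both lists: crate#14 — 1 element.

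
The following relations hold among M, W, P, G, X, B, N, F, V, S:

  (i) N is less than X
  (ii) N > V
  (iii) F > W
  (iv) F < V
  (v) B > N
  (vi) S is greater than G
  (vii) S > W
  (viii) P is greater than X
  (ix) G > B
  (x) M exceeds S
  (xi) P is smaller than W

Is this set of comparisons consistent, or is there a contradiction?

Chaining the given relations yields X < P < W < F < V < N, so X < N. But one relation states N < X. These cannot both hold.

inconsistent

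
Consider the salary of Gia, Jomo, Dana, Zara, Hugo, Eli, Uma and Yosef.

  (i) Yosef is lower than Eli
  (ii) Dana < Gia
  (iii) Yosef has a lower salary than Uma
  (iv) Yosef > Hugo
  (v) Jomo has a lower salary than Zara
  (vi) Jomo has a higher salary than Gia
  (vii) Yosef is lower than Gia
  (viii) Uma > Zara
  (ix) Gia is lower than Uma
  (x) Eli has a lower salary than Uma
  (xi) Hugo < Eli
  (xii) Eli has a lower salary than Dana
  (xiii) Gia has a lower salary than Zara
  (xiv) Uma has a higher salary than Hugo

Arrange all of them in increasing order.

Nothing is placed below Hugo, so it is least; from there Hugo < Yosef; Yosef < Eli; Eli < Dana; Dana < Gia; Gia < Jomo; Jomo < Zara; Zara < Uma, each given directly.

Hugo < Yosef < Eli < Dana < Gia < Jomo < Zara < Uma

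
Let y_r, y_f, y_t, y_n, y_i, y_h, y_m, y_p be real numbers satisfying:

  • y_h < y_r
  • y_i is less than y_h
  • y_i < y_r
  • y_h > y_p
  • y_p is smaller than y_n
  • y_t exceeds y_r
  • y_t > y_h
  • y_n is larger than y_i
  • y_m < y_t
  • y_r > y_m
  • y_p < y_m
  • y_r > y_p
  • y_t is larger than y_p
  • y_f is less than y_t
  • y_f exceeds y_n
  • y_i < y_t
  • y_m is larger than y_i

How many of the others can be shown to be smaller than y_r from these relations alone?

From y_r the given relations immediately reach y_i, y_p, y_h, y_m.
Nothing else is reachable below y_r; 4 in all.

4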